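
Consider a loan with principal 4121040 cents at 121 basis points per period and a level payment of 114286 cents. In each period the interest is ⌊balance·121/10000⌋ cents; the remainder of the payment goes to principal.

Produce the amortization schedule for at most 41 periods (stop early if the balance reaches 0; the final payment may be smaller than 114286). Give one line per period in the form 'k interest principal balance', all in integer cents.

1. interest=⌊4121040·121/10000⌋=49864; principal=114286-49864=64422; balance=4121040-64422=4056618
2. interest=⌊4056618·121/10000⌋=49085; principal=114286-49085=65201; balance=4056618-65201=3991417
3. interest=⌊3991417·121/10000⌋=48296; principal=114286-48296=65990; balance=3991417-65990=3925427
4. interest=⌊3925427·121/10000⌋=47497; principal=114286-47497=66789; balance=3925427-66789=3858638
5. interest=⌊3858638·121/10000⌋=46689; principal=114286-46689=67597; balance=3858638-67597=3791041
6. interest=⌊3791041·121/10000⌋=45871; principal=114286-45871=68415; balance=3791041-68415=3722626
7. interest=⌊3722626·121/10000⌋=45043; principal=114286-45043=69243; balance=3722626-69243=3653383
8. interest=⌊3653383·121/10000⌋=44205; principal=114286-44205=70081; balance=3653383-70081=3583302
9. interest=⌊3583302·121/10000⌋=43357; principal=114286-43357=70929; balance=3583302-70929=3512373
10. interest=⌊3512373·121/10000⌋=42499; principal=114286-42499=71787; balance=3512373-71787=3440586
11. interest=⌊3440586·121/10000⌋=41631; principal=114286-41631=72655; balance=3440586-72655=3367931
12. interest=⌊3367931·121/10000⌋=40751; principal=114286-40751=73535; balance=3367931-73535=3294396
13. interest=⌊3294396·121/10000⌋=39862; principal=114286-39862=74424; balance=3294396-74424=3219972
14. interest=⌊3219972·121/10000⌋=38961; principal=114286-38961=75325; balance=3219972-75325=3144647
15. interest=⌊3144647·121/10000⌋=38050; principal=114286-38050=76236; balance=3144647-76236=3068411
16. interest=⌊3068411·121/10000⌋=37127; principal=114286-37127=77159; balance=3068411-77159=2991252
17. interest=⌊2991252·121/10000⌋=36194; principal=114286-36194=78092; balance=2991252-78092=2913160
18. interest=⌊2913160·121/10000⌋=35249; principal=114286-35249=79037; balance=2913160-79037=2834123
19. interest=⌊2834123·121/10000⌋=34292; principal=114286-34292=79994; balance=2834123-79994=2754129
20. interest=⌊2754129·121/10000⌋=33324; principal=114286-33324=80962; balance=2754129-80962=2673167
21. interest=⌊2673167·121/10000⌋=32345; principal=114286-32345=81941; balance=2673167-81941=2591226
22. interest=⌊2591226·121/10000⌋=31353; principal=114286-31353=82933; balance=2591226-82933=2508293
23. interest=⌊2508293·121/10000⌋=30350; principal=114286-30350=83936; balance=2508293-83936=2424357
24. interest=⌊2424357·121/10000⌋=29334; principal=114286-29334=84952; balance=2424357-84952=2339405
25. interest=⌊2339405·121/10000⌋=28306; principal=114286-28306=85980; balance=2339405-85980=2253425
26. interest=⌊2253425·121/10000⌋=27266; principal=114286-27266=87020; balance=2253425-87020=2166405
27. interest=⌊2166405·121/10000⌋=26213; principal=114286-26213=88073; balance=2166405-88073=2078332
28. interest=⌊2078332·121/10000⌋=25147; principal=114286-25147=89139; balance=2078332-89139=1989193
29. interest=⌊1989193·121/10000⌋=24069; principal=114286-24069=90217; balance=1989193-90217=1898976
30. interest=⌊1898976·121/10000⌋=22977; principal=114286-22977=91309; balance=1898976-91309=1807667
31. interest=⌊1807667·121/10000⌋=21872; principal=114286-21872=92414; balance=1807667-92414=1715253
32. interest=⌊1715253·121/10000⌋=20754; principal=114286-20754=93532; balance=1715253-93532=1621721
33. interest=⌊1621721·121/10000⌋=19622; principal=114286-19622=94664; balance=1621721-94664=1527057
34. interest=⌊1527057·121/10000⌋=18477; principal=114286-18477=95809; balance=1527057-95809=1431248
35. interest=⌊1431248·121/10000⌋=17318; principal=114286-17318=96968; balance=1431248-96968=1334280
36. interest=⌊1334280·121/10000⌋=16144; principal=114286-16144=98142; balance=1334280-98142=1236138
37. interest=⌊1236138·121/10000⌋=14957; principal=114286-14957=99329; balance=1236138-99329=1136809
38. interest=⌊1136809·121/10000⌋=13755; principal=114286-13755=100531; balance=1136809-100531=1036278
39. interest=⌊1036278·121/10000⌋=12538; principal=114286-12538=101748; balance=1036278-101748=934530
40. interest=⌊934530·121/10000⌋=11307; principal=114286-11307=102979; balance=934530-102979=831551
41. interest=⌊831551·121/10000⌋=10061; principal=114286-10061=104225; balance=831551-104225=727326

1 49864 64422 4056618
2 49085 65201 3991417
3 48296 65990 3925427
4 47497 66789 3858638
5 46689 67597 3791041
6 45871 68415 3722626
7 45043 69243 3653383
8 44205 70081 3583302
9 43357 70929 3512373
10 42499 71787 3440586
11 41631 72655 3367931
12 40751 73535 3294396
13 39862 74424 3219972
14 38961 75325 3144647
15 38050 76236 3068411
16 37127 77159 2991252
17 36194 78092 2913160
18 35249 79037 2834123
19 34292 79994 2754129
20 33324 80962 2673167
21 32345 81941 2591226
22 31353 82933 2508293
23 30350 83936 2424357
24 29334 84952 2339405
25 28306 85980 2253425
26 27266 87020 2166405
27 26213 88073 2078332
28 25147 89139 1989193
29 24069 90217 1898976
30 22977 91309 1807667
31 21872 92414 1715253
32 20754 93532 1621721
33 19622 94664 1527057
34 18477 95809 1431248
35 17318 96968 1334280
36 16144 98142 1236138
37 14957 99329 1136809
38 13755 100531 1036278
39 12538 101748 934530
40 11307 102979 831551
41 10061 104225 727326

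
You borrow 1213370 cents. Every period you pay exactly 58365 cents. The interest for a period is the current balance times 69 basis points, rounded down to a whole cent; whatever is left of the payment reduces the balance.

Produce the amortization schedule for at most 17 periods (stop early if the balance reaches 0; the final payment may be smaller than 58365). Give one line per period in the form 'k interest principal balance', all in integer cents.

1. interest=⌊1213370·69/10000⌋=8372; principal=58365-8372=49993; balance=1213370-49993=1163377
2. interest=⌊1163377·69/10000⌋=8027; principal=58365-8027=50338; balance=1163377-50338=1113039
3. interest=⌊1113039·69/10000⌋=7679; principal=58365-7679=50686; balance=1113039-50686=1062353
4. interest=⌊1062353·69/10000⌋=7330; principal=58365-7330=51035; balance=1062353-51035=1011318
5. interest=⌊1011318·69/10000⌋=6978; principal=58365-6978=51387; balance=1011318-51387=959931
6. interest=⌊959931·69/10000⌋=6623; principal=58365-6623=51742; balance=959931-51742=908189
7. interest=⌊908189·69/10000⌋=6266; principal=58365-6266=52099; balance=908189-52099=856090
8. interest=⌊856090·69/10000⌋=5907; principal=58365-5907=52458; balance=856090-52458=803632
9. interest=⌊803632·69/10000⌋=5545; principal=58365-5545=52820; balance=803632-52820=750812
10. interest=⌊750812·69/10000⌋=5180; principal=58365-5180=53185; balance=750812-53185=697627
11. interest=⌊697627·69/10000⌋=4813; principal=58365-4813=53552; balance=697627-53552=644075
12. interest=⌊644075·69/10000⌋=4444; principal=58365-4444=53921; balance=644075-53921=590154
13. interest=⌊590154·69/10000⌋=4072; principal=58365-4072=54293; balance=590154-54293=535861
14. interest=⌊535861·69/10000⌋=3697; principal=58365-3697=54668; balance=535861-54668=481193
15. interest=⌊481193·69/10000⌋=3320; principal=58365-3320=55045; balance=481193-55045=426148
16. interest=⌊426148·69/10000⌋=2940; principal=58365-2940=55425; balance=426148-55425=370723
17. interest=⌊370723·69/10000⌋=2557; principal=58365-2557=55808; balance=370723-55808=314915

1 8372 49993 1163377
2 8027 50338 1113039
3 7679 50686 1062353
4 7330 51035 1011318
5 6978 51387 959931
6 6623 51742 908189
7 6266 52099 856090
8 5907 52458 803632
9 5545 52820 750812
10 5180 53185 697627
11 4813 53552 644075
12 4444 53921 590154
13 4072 54293 535861
14 3697 54668 481193
15 3320 55045 426148
16 2940 55425 370723
17 2557 55808 314915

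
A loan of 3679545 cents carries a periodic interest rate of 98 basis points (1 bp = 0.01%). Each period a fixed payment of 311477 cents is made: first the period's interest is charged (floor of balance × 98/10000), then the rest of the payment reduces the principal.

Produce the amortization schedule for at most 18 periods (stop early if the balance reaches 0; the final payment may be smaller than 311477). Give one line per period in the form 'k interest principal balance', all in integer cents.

1. interest=⌊3679545·98/10000⌋=36059; principal=311477-36059=275418; balance=3679545-275418=3404127
2. interest=⌊3404127·98/10000⌋=33360; principal=311477-33360=278117; balance=3404127-278117=3126010
3. interest=⌊3126010·98/10000⌋=30634; principal=311477-30634=280843; balance=3126010-280843=2845167
4. interest=⌊2845167·98/10000⌋=27882; principal=311477-27882=283595; balance=2845167-283595=2561572
5. interest=⌊2561572·98/10000⌋=25103; principal=311477-25103=286374; balance=2561572-286374=2275198
6. interest=⌊2275198·98/10000⌋=22296; principal=311477-22296=289181; balance=2275198-289181=1986017
7. interest=⌊1986017·98/10000⌋=19462; principal=311477-19462=292015; balance=1986017-292015=1694002
8. interest=⌊1694002·98/10000⌋=16601; principal=311477-16601=294876; balance=1694002-294876=1399126
9. interest=⌊1399126·98/10000⌋=13711; principal=311477-13711=297766; balance=1399126-297766=1101360
10. interest=⌊1101360·98/10000⌋=10793; principal=311477-10793=300684; balance=1101360-300684=800676
11. interest=⌊800676·98/10000⌋=7846; principal=311477-7846=303631; balance=800676-303631=497045
12. interest=⌊497045·98/10000⌋=4871; principal=311477-4871=306606; balance=497045-306606=190439
13. interest=⌊190439·98/10000⌋=1866; principal=min(311477-1866,190439)=190439; balance=190439-190439=0

1 36059 275418 3404127
2 33360 278117 3126010
3 30634 280843 2845167
4 27882 283595 2561572
5 25103 286374 2275198
6 22296 289181 1986017
7 19462 292015 1694002
8 16601 294876 1399126
9 13711 297766 1101360
10 10793 300684 800676
11 7846 303631 497045
12 4871 306606 190439
13 1866 190439 0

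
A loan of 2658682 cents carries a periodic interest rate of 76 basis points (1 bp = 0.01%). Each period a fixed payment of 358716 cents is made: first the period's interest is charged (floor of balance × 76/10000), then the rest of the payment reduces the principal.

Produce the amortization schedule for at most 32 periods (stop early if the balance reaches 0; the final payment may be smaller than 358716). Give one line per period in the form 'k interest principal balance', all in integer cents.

1 20205 338511 2320171
2 17633 341083 1979088
3 15041 343675 1635413
4 12429 346287 1289126
5 9797 348919 940207
6 7145 351571 588636
7 4473 354243 234393
8 1781 234393 0

1. interest=⌊2658682·76/10000⌋=20205; principal=358716-20205=338511; balance=2658682-338511=2320171
2. interest=⌊2320171·76/10000⌋=17633; principal=358716-17633=341083; balance=2320171-341083=1979088
3. interest=⌊1979088·76/10000⌋=15041; principal=358716-15041=343675; balance=1979088-343675=1635413
4. interest=⌊1635413·76/10000⌋=12429; principal=358716-12429=346287; balance=1635413-346287=1289126
5. interest=⌊1289126·76/10000⌋=9797; principal=358716-9797=348919; balance=1289126-348919=940207
6. interest=⌊940207·76/10000⌋=7145; principal=358716-7145=351571; balance=940207-351571=588636
7. interest=⌊588636·76/10000⌋=4473; principal=358716-4473=354243; balance=588636-354243=234393
8. interest=⌊234393·76/10000⌋=1781; principal=min(358716-1781,234393)=234393; balance=234393-234393=0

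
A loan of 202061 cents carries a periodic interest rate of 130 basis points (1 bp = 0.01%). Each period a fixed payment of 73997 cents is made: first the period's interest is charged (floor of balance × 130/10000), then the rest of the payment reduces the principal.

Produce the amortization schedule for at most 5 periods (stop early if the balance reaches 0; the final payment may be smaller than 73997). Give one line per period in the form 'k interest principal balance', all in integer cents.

1 2626 71371 130690
2 1698 72299 58391
3 759 58391 0

1. interest=⌊202061·130/10000⌋=2626; principal=73997-2626=71371; balance=202061-71371=130690
2. interest=⌊130690·130/10000⌋=1698; principal=73997-1698=72299; balance=130690-72299=58391
3. interest=⌊58391·130/10000⌋=759; principal=min(73997-759,58391)=58391; balance=58391-58391=0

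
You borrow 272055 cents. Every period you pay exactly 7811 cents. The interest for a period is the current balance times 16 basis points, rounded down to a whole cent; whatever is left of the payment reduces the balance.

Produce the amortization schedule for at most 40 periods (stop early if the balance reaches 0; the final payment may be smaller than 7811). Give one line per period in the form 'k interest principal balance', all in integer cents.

1 435 7376 264679
2 423 7388 257291
3 411 7400 249891
4 399 7412 242479
5 387 7424 235055
6 376 7435 227620
7 364 7447 220173
8 352 7459 212714
9 340 7471 205243
10 328 7483 197760
11 316 7495 190265
12 304 7507 182758
13 292 7519 175239
14 280 7531 167708
15 268 7543 160165
16 256 7555 152610
17 244 7567 145043
18 232 7579 137464
19 219 7592 129872
20 207 7604 122268
21 195 7616 114652
22 183 7628 107024
23 171 7640 99384
24 159 7652 91732
25 146 7665 84067
26 134 7677 76390
27 122 7689 68701
28 109 7702 60999
29 97 7714 53285
30 85 7726 45559
31 72 7739 37820
32 60 7751 30069
33 48 7763 22306
34 35 7776 14530
35 23 7788 6742
36 10 6742 0

1. interest=⌊272055·16/10000⌋=435; principal=7811-435=7376; balance=272055-7376=264679
2. interest=⌊264679·16/10000⌋=423; principal=7811-423=7388; balance=264679-7388=257291
3. interest=⌊257291·16/10000⌋=411; principal=7811-411=7400; balance=257291-7400=249891
4. interest=⌊249891·16/10000⌋=399; principal=7811-399=7412; balance=249891-7412=242479
5. interest=⌊242479·16/10000⌋=387; principal=7811-387=7424; balance=242479-7424=235055
6. interest=⌊235055·16/10000⌋=376; principal=7811-376=7435; balance=235055-7435=227620
7. interest=⌊227620·16/10000⌋=364; principal=7811-364=7447; balance=227620-7447=220173
8. interest=⌊220173·16/10000⌋=352; principal=7811-352=7459; balance=220173-7459=212714
9. interest=⌊212714·16/10000⌋=340; principal=7811-340=7471; balance=212714-7471=205243
10. interest=⌊205243·16/10000⌋=328; principal=7811-328=7483; balance=205243-7483=197760
11. interest=⌊197760·16/10000⌋=316; principal=7811-316=7495; balance=197760-7495=190265
12. interest=⌊190265·16/10000⌋=304; principal=7811-304=7507; balance=190265-7507=182758
13. interest=⌊182758·16/10000⌋=292; principal=7811-292=7519; balance=182758-7519=175239
14. interest=⌊175239·16/10000⌋=280; principal=7811-280=7531; balance=175239-7531=167708
15. interest=⌊167708·16/10000⌋=268; principal=7811-268=7543; balance=167708-7543=160165
16. interest=⌊160165·16/10000⌋=256; principal=7811-256=7555; balance=160165-7555=152610
17. interest=⌊152610·16/10000⌋=244; principal=7811-244=7567; balance=152610-7567=145043
18. interest=⌊145043·16/10000⌋=232; principal=7811-232=7579; balance=145043-7579=137464
19. interest=⌊137464·16/10000⌋=219; principal=7811-219=7592; balance=137464-7592=129872
20. interest=⌊129872·16/10000⌋=207; principal=7811-207=7604; balance=129872-7604=122268
21. interest=⌊122268·16/10000⌋=195; principal=7811-195=7616; balance=122268-7616=114652
22. interest=⌊114652·16/10000⌋=183; principal=7811-183=7628; balance=114652-7628=107024
23. interest=⌊107024·16/10000⌋=171; principal=7811-171=7640; balance=107024-7640=99384
24. interest=⌊99384·16/10000⌋=159; principal=7811-159=7652; balance=99384-7652=91732
25. interest=⌊91732·16/10000⌋=146; principal=7811-146=7665; balance=91732-7665=84067
26. interest=⌊84067·16/10000⌋=134; principal=7811-134=7677; balance=84067-7677=76390
27. interest=⌊76390·16/10000⌋=122; principal=7811-122=7689; balance=76390-7689=68701
28. interest=⌊68701·16/10000⌋=109; principal=7811-109=7702; balance=68701-7702=60999
29. interest=⌊60999·16/10000⌋=97; principal=7811-97=7714; balance=60999-7714=53285
30. interest=⌊53285·16/10000⌋=85; principal=7811-85=7726; balance=53285-7726=45559
31. interest=⌊45559·16/10000⌋=72; principal=7811-72=7739; balance=45559-7739=37820
32. interest=⌊37820·16/10000⌋=60; principal=7811-60=7751; balance=37820-7751=30069
33. interest=⌊30069·16/10000⌋=48; principal=7811-48=7763; balance=30069-7763=22306
34. interest=⌊22306·16/10000⌋=35; principal=7811-35=7776; balance=22306-7776=14530
35. interest=⌊14530·16/10000⌋=23; principal=7811-23=7788; balance=14530-7788=6742
36. interest=⌊6742·16/10000⌋=10; principal=min(7811-10,6742)=6742; balance=6742-6742=0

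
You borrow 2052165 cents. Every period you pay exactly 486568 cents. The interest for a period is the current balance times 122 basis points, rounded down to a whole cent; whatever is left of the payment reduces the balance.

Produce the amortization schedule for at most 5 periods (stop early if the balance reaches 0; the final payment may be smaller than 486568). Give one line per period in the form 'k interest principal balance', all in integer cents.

1. interest=⌊2052165·122/10000⌋=25036; principal=486568-25036=461532; balance=2052165-461532=1590633
2. interest=⌊1590633·122/10000⌋=19405; principal=486568-19405=467163; balance=1590633-467163=1123470
3. interest=⌊1123470·122/10000⌋=13706; principal=486568-13706=472862; balance=1123470-472862=650608
4. interest=⌊650608·122/10000⌋=7937; principal=486568-7937=478631; balance=650608-478631=171977
5. interest=⌊171977·122/10000⌋=2098; principal=min(486568-2098,171977)=171977; balance=171977-171977=0

1 25036 461532 1590633
2 19405 467163 1123470
3 13706 472862 650608
4 7937 478631 171977
5 2098 171977 0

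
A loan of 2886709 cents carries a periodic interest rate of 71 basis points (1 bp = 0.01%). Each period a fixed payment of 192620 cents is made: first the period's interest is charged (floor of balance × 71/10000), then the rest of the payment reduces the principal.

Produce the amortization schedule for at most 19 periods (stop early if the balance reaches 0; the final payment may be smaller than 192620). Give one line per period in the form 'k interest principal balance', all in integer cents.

1 20495 172125 2714584
2 19273 173347 2541237
3 18042 174578 2366659
4 16803 175817 2190842
5 15554 177066 2013776
6 14297 178323 1835453
7 13031 179589 1655864
8 11756 180864 1475000
9 10472 182148 1292852
10 9179 183441 1109411
11 7876 184744 924667
12 6565 186055 738612
13 5244 187376 551236
14 3913 188707 362529
15 2573 190047 172482
16 1224 172482 0

1. interest=⌊2886709·71/10000⌋=20495; principal=192620-20495=172125; balance=2886709-172125=2714584
2. interest=⌊2714584·71/10000⌋=19273; principal=192620-19273=173347; balance=2714584-173347=2541237
3. interest=⌊2541237·71/10000⌋=18042; principal=192620-18042=174578; balance=2541237-174578=2366659
4. interest=⌊2366659·71/10000⌋=16803; principal=192620-16803=175817; balance=2366659-175817=2190842
5. interest=⌊2190842·71/10000⌋=15554; principal=192620-15554=177066; balance=2190842-177066=2013776
6. interest=⌊2013776·71/10000⌋=14297; principal=192620-14297=178323; balance=2013776-178323=1835453
7. interest=⌊1835453·71/10000⌋=13031; principal=192620-13031=179589; balance=1835453-179589=1655864
8. interest=⌊1655864·71/10000⌋=11756; principal=192620-11756=180864; balance=1655864-180864=1475000
9. interest=⌊1475000·71/10000⌋=10472; principal=192620-10472=182148; balance=1475000-182148=1292852
10. interest=⌊1292852·71/10000⌋=9179; principal=192620-9179=183441; balance=1292852-183441=1109411
11. interest=⌊1109411·71/10000⌋=7876; principal=192620-7876=184744; balance=1109411-184744=924667
12. interest=⌊924667·71/10000⌋=6565; principal=192620-6565=186055; balance=924667-186055=738612
13. interest=⌊738612·71/10000⌋=5244; principal=192620-5244=187376; balance=738612-187376=551236
14. interest=⌊551236·71/10000⌋=3913; principal=192620-3913=188707; balance=551236-188707=362529
15. interest=⌊362529·71/10000⌋=2573; principal=192620-2573=190047; balance=362529-190047=172482
16. interest=⌊172482·71/10000⌋=1224; principal=min(192620-1224,172482)=172482; balance=172482-172482=0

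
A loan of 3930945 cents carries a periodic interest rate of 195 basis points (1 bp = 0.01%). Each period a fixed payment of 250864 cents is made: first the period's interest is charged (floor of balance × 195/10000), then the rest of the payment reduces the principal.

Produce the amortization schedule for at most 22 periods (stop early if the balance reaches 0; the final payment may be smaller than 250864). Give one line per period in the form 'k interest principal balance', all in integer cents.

1. interest=⌊3930945·195/10000⌋=76653; principal=250864-76653=174211; balance=3930945-174211=3756734
2. interest=⌊3756734·195/10000⌋=73256; principal=250864-73256=177608; balance=3756734-177608=3579126
3. interest=⌊3579126·195/10000⌋=69792; principal=250864-69792=181072; balance=3579126-181072=3398054
4. interest=⌊3398054·195/10000⌋=66262; principal=250864-66262=184602; balance=3398054-184602=3213452
5. interest=⌊3213452·195/10000⌋=62662; principal=250864-62662=188202; balance=3213452-188202=3025250
6. interest=⌊3025250·195/10000⌋=58992; principal=250864-58992=191872; balance=3025250-191872=2833378
7. interest=⌊2833378·195/10000⌋=55250; principal=250864-55250=195614; balance=2833378-195614=2637764
8. interest=⌊2637764·195/10000⌋=51436; principal=250864-51436=199428; balance=2637764-199428=2438336
9. interest=⌊2438336·195/10000⌋=47547; principal=250864-47547=203317; balance=2438336-203317=2235019
10. interest=⌊2235019·195/10000⌋=43582; principal=250864-43582=207282; balance=2235019-207282=2027737
11. interest=⌊2027737·195/10000⌋=39540; principal=250864-39540=211324; balance=2027737-211324=1816413
12. interest=⌊1816413·195/10000⌋=35420; principal=250864-35420=215444; balance=1816413-215444=1600969
13. interest=⌊1600969·195/10000⌋=31218; principal=250864-31218=219646; balance=1600969-219646=1381323
14. interest=⌊1381323·195/10000⌋=26935; principal=250864-26935=223929; balance=1381323-223929=1157394
15. interest=⌊1157394·195/10000⌋=22569; principal=250864-22569=228295; balance=1157394-228295=929099
16. interest=⌊929099·195/10000⌋=18117; principal=250864-18117=232747; balance=929099-232747=696352
17. interest=⌊696352·195/10000⌋=13578; principal=250864-13578=237286; balance=696352-237286=459066
18. interest=⌊459066·195/10000⌋=8951; principal=250864-8951=241913; balance=459066-241913=217153
19. interest=⌊217153·195/10000⌋=4234; principal=min(250864-4234,217153)=217153; balance=217153-217153=0

1 76653 174211 3756734
2 73256 177608 3579126
3 69792 181072 3398054
4 66262 184602 3213452
5 62662 188202 3025250
6 58992 191872 2833378
7 55250 195614 2637764
8 51436 199428 2438336
9 47547 203317 2235019
10 43582 207282 2027737
11 39540 211324 1816413
12 35420 215444 1600969
13 31218 219646 1381323
14 26935 223929 1157394
15 22569 228295 929099
16 18117 232747 696352
17 13578 237286 459066
18 8951 241913 217153
19 4234 217153 0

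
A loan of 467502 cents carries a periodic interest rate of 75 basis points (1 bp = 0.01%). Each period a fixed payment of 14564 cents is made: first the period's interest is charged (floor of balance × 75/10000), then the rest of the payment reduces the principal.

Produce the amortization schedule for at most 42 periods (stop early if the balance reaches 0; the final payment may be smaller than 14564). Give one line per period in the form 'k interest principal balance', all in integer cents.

1 3506 11058 456444
2 3423 11141 445303
3 3339 11225 434078
4 3255 11309 422769
5 3170 11394 411375
6 3085 11479 399896
7 2999 11565 388331
8 2912 11652 376679
9 2825 11739 364940
10 2737 11827 353113
11 2648 11916 341197
12 2558 12006 329191
13 2468 12096 317095
14 2378 12186 304909
15 2286 12278 292631
16 2194 12370 280261
17 2101 12463 267798
18 2008 12556 255242
19 1914 12650 242592
20 1819 12745 229847
21 1723 12841 217006
22 1627 12937 204069
23 1530 13034 191035
24 1432 13132 177903
25 1334 13230 164673
26 1235 13329 151344
27 1135 13429 137915
28 1034 13530 124385
29 932 13632 110753
30 830 13734 97019
31 727 13837 83182
32 623 13941 69241
33 519 14045 55196
34 413 14151 41045
35 307 14257 26788
36 200 14364 12424
37 93 12424 0

1. interest=⌊467502·75/10000⌋=3506; principal=14564-3506=11058; balance=467502-11058=456444
2. interest=⌊456444·75/10000⌋=3423; principal=14564-3423=11141; balance=456444-11141=445303
3. interest=⌊445303·75/10000⌋=3339; principal=14564-3339=11225; balance=445303-11225=434078
4. interest=⌊434078·75/10000⌋=3255; principal=14564-3255=11309; balance=434078-11309=422769
5. interest=⌊422769·75/10000⌋=3170; principal=14564-3170=11394; balance=422769-11394=411375
6. interest=⌊411375·75/10000⌋=3085; principal=14564-3085=11479; balance=411375-11479=399896
7. interest=⌊399896·75/10000⌋=2999; principal=14564-2999=11565; balance=399896-11565=388331
8. interest=⌊388331·75/10000⌋=2912; principal=14564-2912=11652; balance=388331-11652=376679
9. interest=⌊376679·75/10000⌋=2825; principal=14564-2825=11739; balance=376679-11739=364940
10. interest=⌊364940·75/10000⌋=2737; principal=14564-2737=11827; balance=364940-11827=353113
11. interest=⌊353113·75/10000⌋=2648; principal=14564-2648=11916; balance=353113-11916=341197
12. interest=⌊341197·75/10000⌋=2558; principal=14564-2558=12006; balance=341197-12006=329191
13. interest=⌊329191·75/10000⌋=2468; principal=14564-2468=12096; balance=329191-12096=317095
14. interest=⌊317095·75/10000⌋=2378; principal=14564-2378=12186; balance=317095-12186=304909
15. interest=⌊304909·75/10000⌋=2286; principal=14564-2286=12278; balance=304909-12278=292631
16. interest=⌊292631·75/10000⌋=2194; principal=14564-2194=12370; balance=292631-12370=280261
17. interest=⌊280261·75/10000⌋=2101; principal=14564-2101=12463; balance=280261-12463=267798
18. interest=⌊267798·75/10000⌋=2008; principal=14564-2008=12556; balance=267798-12556=255242
19. interest=⌊255242·75/10000⌋=1914; principal=14564-1914=12650; balance=255242-12650=242592
20. interest=⌊242592·75/10000⌋=1819; principal=14564-1819=12745; balance=242592-12745=229847
21. interest=⌊229847·75/10000⌋=1723; principal=14564-1723=12841; balance=229847-12841=217006
22. interest=⌊217006·75/10000⌋=1627; principal=14564-1627=12937; balance=217006-12937=204069
23. interest=⌊204069·75/10000⌋=1530; principal=14564-1530=13034; balance=204069-13034=191035
24. interest=⌊191035·75/10000⌋=1432; principal=14564-1432=13132; balance=191035-13132=177903
25. interest=⌊177903·75/10000⌋=1334; principal=14564-1334=13230; balance=177903-13230=164673
26. interest=⌊164673·75/10000⌋=1235; principal=14564-1235=13329; balance=164673-13329=151344
27. interest=⌊151344·75/10000⌋=1135; principal=14564-1135=13429; balance=151344-13429=137915
28. interest=⌊137915·75/10000⌋=1034; principal=14564-1034=13530; balance=137915-13530=124385
29. interest=⌊124385·75/10000⌋=932; principal=14564-932=13632; balance=124385-13632=110753
30. interest=⌊110753·75/10000⌋=830; principal=14564-830=13734; balance=110753-13734=97019
31. interest=⌊97019·75/10000⌋=727; principal=14564-727=13837; balance=97019-13837=83182
32. interest=⌊83182·75/10000⌋=623; principal=14564-623=13941; balance=83182-13941=69241
33. interest=⌊69241·75/10000⌋=519; principal=14564-519=14045; balance=69241-14045=55196
34. interest=⌊55196·75/10000⌋=413; principal=14564-413=14151; balance=55196-14151=41045
35. interest=⌊41045·75/10000⌋=307; principal=14564-307=14257; balance=41045-14257=26788
36. interest=⌊26788·75/10000⌋=200; principal=14564-200=14364; balance=26788-14364=12424
37. interest=⌊12424·75/10000⌋=93; principal=min(14564-93,12424)=12424; balance=12424-12424=0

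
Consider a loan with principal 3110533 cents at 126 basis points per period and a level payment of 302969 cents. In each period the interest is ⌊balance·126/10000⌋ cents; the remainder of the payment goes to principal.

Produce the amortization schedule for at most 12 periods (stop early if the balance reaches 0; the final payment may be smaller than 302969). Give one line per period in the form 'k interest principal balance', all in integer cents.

1. interest=⌊3110533·126/10000⌋=39192; principal=302969-39192=263777; balance=3110533-263777=2846756
2. interest=⌊2846756·126/10000⌋=35869; principal=302969-35869=267100; balance=2846756-267100=2579656
3. interest=⌊2579656·126/10000⌋=32503; principal=302969-32503=270466; balance=2579656-270466=2309190
4. interest=⌊2309190·126/10000⌋=29095; principal=302969-29095=273874; balance=2309190-273874=2035316
5. interest=⌊2035316·126/10000⌋=25644; principal=302969-25644=277325; balance=2035316-277325=1757991
6. interest=⌊1757991·126/10000⌋=22150; principal=302969-22150=280819; balance=1757991-280819=1477172
7. interest=⌊1477172·126/10000⌋=18612; principal=302969-18612=284357; balance=1477172-284357=1192815
8. interest=⌊1192815·126/10000⌋=15029; principal=302969-15029=287940; balance=1192815-287940=904875
9. interest=⌊904875·126/10000⌋=11401; principal=302969-11401=291568; balance=904875-291568=613307
10. interest=⌊613307·126/10000⌋=7727; principal=302969-7727=295242; balance=613307-295242=318065
11. interest=⌊318065·126/10000⌋=4007; principal=302969-4007=298962; balance=318065-298962=19103
12. interest=⌊19103·126/10000⌋=240; principal=min(302969-240,19103)=19103; balance=19103-19103=0

1 39192 263777 2846756
2 35869 267100 2579656
3 32503 270466 2309190
4 29095 273874 2035316
5 25644 277325 1757991
6 22150 280819 1477172
7 18612 284357 1192815
8 15029 287940 904875
9 11401 291568 613307
10 7727 295242 318065
11 4007 298962 19103
12 240 19103 0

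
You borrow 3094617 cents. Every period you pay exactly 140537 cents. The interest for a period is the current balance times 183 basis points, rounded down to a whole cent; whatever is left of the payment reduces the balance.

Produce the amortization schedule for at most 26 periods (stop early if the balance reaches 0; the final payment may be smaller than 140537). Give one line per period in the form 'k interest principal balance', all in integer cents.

1. interest=⌊3094617·183/10000⌋=56631; principal=140537-56631=83906; balance=3094617-83906=3010711
2. interest=⌊3010711·183/10000⌋=55096; principal=140537-55096=85441; balance=3010711-85441=2925270
3. interest=⌊2925270·183/10000⌋=53532; principal=140537-53532=87005; balance=2925270-87005=2838265
4. interest=⌊2838265·183/10000⌋=51940; principal=140537-51940=88597; balance=2838265-88597=2749668
5. interest=⌊2749668·183/10000⌋=50318; principal=140537-50318=90219; balance=2749668-90219=2659449
6. interest=⌊2659449·183/10000⌋=48667; principal=140537-48667=91870; balance=2659449-91870=2567579
7. interest=⌊2567579·183/10000⌋=46986; principal=140537-46986=93551; balance=2567579-93551=2474028
8. interest=⌊2474028·183/10000⌋=45274; principal=140537-45274=95263; balance=2474028-95263=2378765
9. interest=⌊2378765·183/10000⌋=43531; principal=140537-43531=97006; balance=2378765-97006=2281759
10. interest=⌊2281759·183/10000⌋=41756; principal=140537-41756=98781; balance=2281759-98781=2182978
11. interest=⌊2182978·183/10000⌋=39948; principal=140537-39948=100589; balance=2182978-100589=2082389
12. interest=⌊2082389·183/10000⌋=38107; principal=140537-38107=102430; balance=2082389-102430=1979959
13. interest=⌊1979959·183/10000⌋=36233; principal=140537-36233=104304; balance=1979959-104304=1875655
14. interest=⌊1875655·183/10000⌋=34324; principal=140537-34324=106213; balance=1875655-106213=1769442
15. interest=⌊1769442·183/10000⌋=32380; principal=140537-32380=108157; balance=1769442-108157=1661285
16. interest=⌊1661285·183/10000⌋=30401; principal=140537-30401=110136; balance=1661285-110136=1551149
17. interest=⌊1551149·183/10000⌋=28386; principal=140537-28386=112151; balance=1551149-112151=1438998
18. interest=⌊1438998·183/10000⌋=26333; principal=140537-26333=114204; balance=1438998-114204=1324794
19. interest=⌊1324794·183/10000⌋=24243; principal=140537-24243=116294; balance=1324794-116294=1208500
20. interest=⌊1208500·183/10000⌋=22115; principal=140537-22115=118422; balance=1208500-118422=1090078
21. interest=⌊1090078·183/10000⌋=19948; principal=140537-19948=120589; balance=1090078-120589=969489
22. interest=⌊969489·183/10000⌋=17741; principal=140537-17741=122796; balance=969489-122796=846693
23. interest=⌊846693·183/10000⌋=15494; principal=140537-15494=125043; balance=846693-125043=721650
24. interest=⌊721650·183/10000⌋=13206; principal=140537-13206=127331; balance=721650-127331=594319
25. interest=⌊594319·183/10000⌋=10876; principal=140537-10876=129661; balance=594319-129661=464658
26. interest=⌊464658·183/10000⌋=8503; principal=140537-8503=132034; balance=464658-132034=332624

1 56631 83906 3010711
2 55096 85441 2925270
3 53532 87005 2838265
4 51940 88597 2749668
5 50318 90219 2659449
6 48667 91870 2567579
7 46986 93551 2474028
8 45274 95263 2378765
9 43531 97006 2281759
10 41756 98781 2182978
11 39948 100589 2082389
12 38107 102430 1979959
13 36233 104304 1875655
14 34324 106213 1769442
15 32380 108157 1661285
16 30401 110136 1551149
17 28386 112151 1438998
18 26333 114204 1324794
19 24243 116294 1208500
20 22115 118422 1090078
21 19948 120589 969489
22 17741 122796 846693
23 15494 125043 721650
24 13206 127331 594319
25 10876 129661 464658
26 8503 132034 332624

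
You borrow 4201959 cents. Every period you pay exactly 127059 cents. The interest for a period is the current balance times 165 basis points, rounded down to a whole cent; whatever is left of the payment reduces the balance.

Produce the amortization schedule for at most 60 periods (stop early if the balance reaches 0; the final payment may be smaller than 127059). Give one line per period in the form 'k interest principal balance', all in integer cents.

1. interest=⌊4201959·165/10000⌋=69332; principal=127059-69332=57727; balance=4201959-57727=4144232
2. interest=⌊4144232·165/10000⌋=68379; principal=127059-68379=58680; balance=4144232-58680=4085552
3. interest=⌊4085552·165/10000⌋=67411; principal=127059-67411=59648; balance=4085552-59648=4025904
4. interest=⌊4025904·165/10000⌋=66427; principal=127059-66427=60632; balance=4025904-60632=3965272
5. interest=⌊3965272·165/10000⌋=65426; principal=127059-65426=61633; balance=3965272-61633=3903639
6. interest=⌊3903639·165/10000⌋=64410; principal=127059-64410=62649; balance=3903639-62649=3840990
7. interest=⌊3840990·165/10000⌋=63376; principal=127059-63376=63683; balance=3840990-63683=3777307
8. interest=⌊3777307·165/10000⌋=62325; principal=127059-62325=64734; balance=3777307-64734=3712573
9. interest=⌊3712573·165/10000⌋=61257; principal=127059-61257=65802; balance=3712573-65802=3646771
10. interest=⌊3646771·165/10000⌋=60171; principal=127059-60171=66888; balance=3646771-66888=3579883
11. interest=⌊3579883·165/10000⌋=59068; principal=127059-59068=67991; balance=3579883-67991=3511892
12. interest=⌊3511892·165/10000⌋=57946; principal=127059-57946=69113; balance=3511892-69113=3442779
13. interest=⌊3442779·165/10000⌋=56805; principal=127059-56805=70254; balance=3442779-70254=3372525
14. interest=⌊3372525·165/10000⌋=55646; principal=127059-55646=71413; balance=3372525-71413=3301112
15. interest=⌊3301112·165/10000⌋=54468; principal=127059-54468=72591; balance=3301112-72591=3228521
16. interest=⌊3228521·165/10000⌋=53270; principal=127059-53270=73789; balance=3228521-73789=3154732
17. interest=⌊3154732·165/10000⌋=52053; principal=127059-52053=75006; balance=3154732-75006=3079726
18. interest=⌊3079726·165/10000⌋=50815; principal=127059-50815=76244; balance=3079726-76244=3003482
19. interest=⌊3003482·165/10000⌋=49557; principal=127059-49557=77502; balance=3003482-77502=2925980
20. interest=⌊2925980·165/10000⌋=48278; principal=127059-48278=78781; balance=2925980-78781=2847199
21. interest=⌊2847199·165/10000⌋=46978; principal=127059-46978=80081; balance=2847199-80081=2767118
22. interest=⌊2767118·165/10000⌋=45657; principal=127059-45657=81402; balance=2767118-81402=2685716
23. interest=⌊2685716·165/10000⌋=44314; principal=127059-44314=82745; balance=2685716-82745=2602971
24. interest=⌊2602971·165/10000⌋=42949; principal=127059-42949=84110; balance=2602971-84110=2518861
25. interest=⌊2518861·165/10000⌋=41561; principal=127059-41561=85498; balance=2518861-85498=2433363
26. interest=⌊2433363·165/10000⌋=40150; principal=127059-40150=86909; balance=2433363-86909=2346454
27. interest=⌊2346454·165/10000⌋=38716; principal=127059-38716=88343; balance=2346454-88343=2258111
28. interest=⌊2258111·165/10000⌋=37258; principal=127059-37258=89801; balance=2258111-89801=2168310
29. interest=⌊2168310·165/10000⌋=35777; principal=127059-35777=91282; balance=2168310-91282=2077028
30. interest=⌊2077028·165/10000⌋=34270; principal=127059-34270=92789; balance=2077028-92789=1984239
31. interest=⌊1984239·165/10000⌋=32739; principal=127059-32739=94320; balance=1984239-94320=1889919
32. interest=⌊1889919·165/10000⌋=31183; principal=127059-31183=95876; balance=1889919-95876=1794043
33. interest=⌊1794043·165/10000⌋=29601; principal=127059-29601=97458; balance=1794043-97458=1696585
34. interest=⌊1696585·165/10000⌋=27993; principal=127059-27993=99066; balance=1696585-99066=1597519
35. interest=⌊1597519·165/10000⌋=26359; principal=127059-26359=100700; balance=1597519-100700=1496819
36. interest=⌊1496819·165/10000⌋=24697; principal=127059-24697=102362; balance=1496819-102362=1394457
37. interest=⌊1394457·165/10000⌋=23008; principal=127059-23008=104051; balance=1394457-104051=1290406
38. interest=⌊1290406·165/10000⌋=21291; principal=127059-21291=105768; balance=1290406-105768=1184638
39. interest=⌊1184638·165/10000⌋=19546; principal=127059-19546=107513; balance=1184638-107513=1077125
40. interest=⌊1077125·165/10000⌋=17772; principal=127059-17772=109287; balance=1077125-109287=967838
41. interest=⌊967838·165/10000⌋=15969; principal=127059-15969=111090; balance=967838-111090=856748
42. interest=⌊856748·165/10000⌋=14136; principal=127059-14136=112923; balance=856748-112923=743825
43. interest=⌊743825·165/10000⌋=12273; principal=127059-12273=114786; balance=743825-114786=629039
44. interest=⌊629039·165/10000⌋=10379; principal=127059-10379=116680; balance=629039-116680=512359
45. interest=⌊512359·165/10000⌋=8453; principal=127059-8453=118606; balance=512359-118606=393753
46. interest=⌊393753·165/10000⌋=6496; principal=127059-6496=120563; balance=393753-120563=273190
47. interest=⌊273190·165/10000⌋=4507; principal=127059-4507=122552; balance=273190-122552=150638
48. interest=⌊150638·165/10000⌋=2485; principal=127059-2485=124574; balance=150638-124574=26064
49. interest=⌊26064·165/10000⌋=430; principal=min(127059-430,26064)=26064; balance=26064-26064=0

1 69332 57727 4144232
2 68379 58680 4085552
3 67411 59648 4025904
4 66427 60632 3965272
5 65426 61633 3903639
6 64410 62649 3840990
7 63376 63683 3777307
8 62325 64734 3712573
9 61257 65802 3646771
10 60171 66888 3579883
11 59068 67991 3511892
12 57946 69113 3442779
13 56805 70254 3372525
14 55646 71413 3301112
15 54468 72591 3228521
16 53270 73789 3154732
17 52053 75006 3079726
18 50815 76244 3003482
19 49557 77502 2925980
20 48278 78781 2847199
21 46978 80081 2767118
22 45657 81402 2685716
23 44314 82745 2602971
24 42949 84110 2518861
25 41561 85498 2433363
26 40150 86909 2346454
27 38716 88343 2258111
28 37258 89801 2168310
29 35777 91282 2077028
30 34270 92789 1984239
31 32739 94320 1889919
32 31183 95876 1794043
33 29601 97458 1696585
34 27993 99066 1597519
35 26359 100700 1496819
36 24697 102362 1394457
37 23008 104051 1290406
38 21291 105768 1184638
39 19546 107513 1077125
40 17772 109287 967838
41 15969 111090 856748
42 14136 112923 743825
43 12273 114786 629039
44 10379 116680 512359
45 8453 118606 393753
46 6496 120563 273190
47 4507 122552 150638
48 2485 124574 26064
49 430 26064 0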